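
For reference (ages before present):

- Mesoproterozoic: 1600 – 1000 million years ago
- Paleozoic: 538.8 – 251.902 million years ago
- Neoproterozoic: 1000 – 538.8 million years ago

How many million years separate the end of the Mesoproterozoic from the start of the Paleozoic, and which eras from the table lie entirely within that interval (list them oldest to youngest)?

461.2 million years; Neoproterozoic

The Mesoproterozoic closes at 1000 Ma and the Paleozoic opens at 538.8 Ma, so the interval is 1000 − 538.8 = 461.2 Myr.
An era fits inside if it starts at or after 1000 Ma and ends at or before 538.8 Ma; oldest first that gives Neoproterozoic.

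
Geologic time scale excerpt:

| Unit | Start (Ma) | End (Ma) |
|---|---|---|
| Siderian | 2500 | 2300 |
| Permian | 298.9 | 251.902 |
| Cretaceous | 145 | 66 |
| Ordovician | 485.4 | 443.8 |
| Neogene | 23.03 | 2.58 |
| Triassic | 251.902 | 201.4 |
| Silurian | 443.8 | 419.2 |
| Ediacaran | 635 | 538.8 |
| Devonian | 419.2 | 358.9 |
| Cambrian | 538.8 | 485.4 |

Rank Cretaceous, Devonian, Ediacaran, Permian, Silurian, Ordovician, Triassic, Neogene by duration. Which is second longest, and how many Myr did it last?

Durations: Cretaceous 79; Devonian 60.3; Ediacaran 96.2; Permian 46.998; Silurian 24.6; Ordovician 41.6; Triassic 50.502; Neogene 20.45 Myr.
Sorted longest-first: Ediacaran (96.2), Cretaceous (79), Devonian (60.3), Triassic (50.502), Permian (46.998), Ordovician (41.6), Silurian (24.6), Neogene (20.45).
The second longest is Cretaceous at 79 Myr.

Cretaceous, 79 million years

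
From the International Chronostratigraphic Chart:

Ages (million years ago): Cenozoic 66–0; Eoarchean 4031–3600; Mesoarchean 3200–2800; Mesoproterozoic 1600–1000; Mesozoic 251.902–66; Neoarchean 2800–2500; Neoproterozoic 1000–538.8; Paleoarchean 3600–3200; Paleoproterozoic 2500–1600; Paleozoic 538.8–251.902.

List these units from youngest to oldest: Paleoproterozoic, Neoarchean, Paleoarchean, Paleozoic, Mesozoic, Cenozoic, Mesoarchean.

The oldest of these is Paleoarchean (starts 3600 Ma) and the youngest is Cenozoic (ends 0 Ma).
In between, by decreasing start age: Mesoarchean (3200), Neoarchean (2800), Paleoproterozoic (2500), Paleozoic (538.8), Mesozoic (251.902).
Listing youngest first means reversing that sequence.

Cenozoic → Mesozoic → Paleozoic → Paleoproterozoic → Neoarchean → Mesoarchean → Paleoarchean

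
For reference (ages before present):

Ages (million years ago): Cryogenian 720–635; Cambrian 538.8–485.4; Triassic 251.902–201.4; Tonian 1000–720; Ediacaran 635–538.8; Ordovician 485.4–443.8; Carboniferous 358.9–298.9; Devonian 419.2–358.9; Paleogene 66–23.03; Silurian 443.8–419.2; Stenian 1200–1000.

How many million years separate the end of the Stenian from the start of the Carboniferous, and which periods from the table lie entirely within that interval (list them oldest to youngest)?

641.1 million years; Tonian, Cryogenian, Ediacaran, Cambrian, Ordovician, Silurian, Devonian

The Stenian closes at 1000 Ma and the Carboniferous opens at 358.9 Ma, so the interval is 1000 − 358.9 = 641.1 Myr.
A period fits inside if it starts at or after 1000 Ma and ends at or before 358.9 Ma; oldest first that gives Tonian, Cryogenian, Ediacaran, Cambrian, Ordovician, Silurian, Devonian.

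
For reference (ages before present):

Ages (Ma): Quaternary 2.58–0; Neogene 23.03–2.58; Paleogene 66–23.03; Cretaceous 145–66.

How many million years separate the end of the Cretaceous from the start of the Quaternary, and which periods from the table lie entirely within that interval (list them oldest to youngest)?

63.42 million years; Paleogene, Neogene

The Cretaceous closes at 66 Ma and the Quaternary opens at 2.58 Ma, so the interval is 66 − 2.58 = 63.42 Myr.
A period fits inside if it starts at or after 66 Ma and ends at or before 2.58 Ma; oldest first that gives Paleogene, Neogene.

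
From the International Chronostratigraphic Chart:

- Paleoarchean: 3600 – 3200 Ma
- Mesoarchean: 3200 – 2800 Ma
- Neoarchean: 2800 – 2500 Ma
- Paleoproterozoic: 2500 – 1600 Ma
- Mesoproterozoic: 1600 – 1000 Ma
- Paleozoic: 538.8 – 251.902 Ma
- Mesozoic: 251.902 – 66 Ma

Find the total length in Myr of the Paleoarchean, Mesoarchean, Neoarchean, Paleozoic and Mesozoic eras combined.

Each duration: Paleoarchean = 400; Mesoarchean = 400; Neoarchean = 300; Paleozoic = 286.898; Mesozoic = 185.902.
Sum: 400 + 400 + 300 + 286.898 + 185.902 = 1572.8 Myr.

1572.8 million years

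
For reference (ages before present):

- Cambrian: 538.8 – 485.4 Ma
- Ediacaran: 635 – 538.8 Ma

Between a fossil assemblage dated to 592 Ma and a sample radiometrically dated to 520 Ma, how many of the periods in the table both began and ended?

Checking each listed span, none has both start < 592 Ma and end > 520 Ma — every period straddles one of the two dates or lies outside them — so the count is 0.

0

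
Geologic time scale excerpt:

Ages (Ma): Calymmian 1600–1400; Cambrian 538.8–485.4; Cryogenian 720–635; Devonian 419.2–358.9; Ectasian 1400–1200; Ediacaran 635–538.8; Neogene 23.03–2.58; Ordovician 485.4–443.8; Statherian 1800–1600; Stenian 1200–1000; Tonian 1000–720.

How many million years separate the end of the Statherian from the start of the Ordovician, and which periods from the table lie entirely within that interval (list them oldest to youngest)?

End of Statherian = 1600 Ma; start of Ordovician = 485.4 Ma.
Gap = 1600 − 485.4 = 1114.6 Myr.
Periods wholly inside 1600–485.4 Ma: Calymmian (1600–1400), Ectasian (1400–1200), Stenian (1200–1000), Tonian (1000–720), Cryogenian (720–635), Ediacaran (635–538.8), Cambrian (538.8–485.4).

1114.6 million years; Calymmian, Ectasian, Stenian, Tonian, Cryogenian, Ediacaran, Cambrian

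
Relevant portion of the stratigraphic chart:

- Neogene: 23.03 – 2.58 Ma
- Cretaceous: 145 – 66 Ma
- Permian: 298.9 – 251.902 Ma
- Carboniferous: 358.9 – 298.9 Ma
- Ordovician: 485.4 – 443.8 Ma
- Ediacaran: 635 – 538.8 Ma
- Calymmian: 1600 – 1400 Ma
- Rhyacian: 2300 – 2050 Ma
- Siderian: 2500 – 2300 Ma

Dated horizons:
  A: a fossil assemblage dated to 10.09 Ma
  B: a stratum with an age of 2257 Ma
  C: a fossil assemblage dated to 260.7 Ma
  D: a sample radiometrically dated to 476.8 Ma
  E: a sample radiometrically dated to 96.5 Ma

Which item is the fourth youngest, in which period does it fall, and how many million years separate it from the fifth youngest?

Smaller Ma means younger, so youngest first: A 10.09 < E 96.5 < C 260.7 < D 476.8 < B 2257.
Counting 4 along gives D (476.8 Ma); the excerpt puts that inside the Ordovician, 485.4–443.8 Ma.
Next in line is B (2257 Ma), and 2257 − 476.8 = 1780.2 Myr.

D, in the Ordovician; 1780.2 million years to B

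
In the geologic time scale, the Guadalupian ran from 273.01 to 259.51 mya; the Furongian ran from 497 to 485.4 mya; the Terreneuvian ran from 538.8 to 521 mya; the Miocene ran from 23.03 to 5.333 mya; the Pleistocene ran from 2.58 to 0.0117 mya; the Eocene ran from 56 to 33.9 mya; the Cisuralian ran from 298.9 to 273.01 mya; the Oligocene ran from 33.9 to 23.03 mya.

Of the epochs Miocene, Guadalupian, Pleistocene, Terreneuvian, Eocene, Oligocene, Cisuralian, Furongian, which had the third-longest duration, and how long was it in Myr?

Terreneuvian, 17.8 million years

Start − end for each: Miocene 23.03 − 5.333 = 17.697; Guadalupian 273.01 − 259.51 = 13.5; Pleistocene 2.58 − 0.0117 = 2.5683; Terreneuvian 538.8 − 521 = 17.8; Eocene 56 − 33.9 = 22.1; Oligocene 33.9 − 23.03 = 10.87; Cisuralian 298.9 − 273.01 = 25.89; Furongian 497 − 485.4 = 11.6.
Ranking these from longest: Cisuralian > Eocene > Terreneuvian > Miocene > Guadalupian > Furongian > Oligocene > Pleistocene.
Position 3 in that ranking is Terreneuvian, which lasted 17.8 Myr.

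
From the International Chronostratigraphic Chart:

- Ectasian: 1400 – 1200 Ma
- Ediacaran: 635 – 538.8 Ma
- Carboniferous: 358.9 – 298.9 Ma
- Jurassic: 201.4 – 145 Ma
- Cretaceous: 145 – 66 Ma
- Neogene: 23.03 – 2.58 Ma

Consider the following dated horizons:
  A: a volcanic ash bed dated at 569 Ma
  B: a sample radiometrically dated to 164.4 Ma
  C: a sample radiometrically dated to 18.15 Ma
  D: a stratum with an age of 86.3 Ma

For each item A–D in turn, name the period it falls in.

A — Ediacaran; B — Jurassic; C — Neogene; D — Cretaceous

Match each age against the start–end ranges in the excerpt: A = 569 Ma → Ediacaran (635–538.8); B = 164.4 Ma → Jurassic (201.4–145); C = 18.15 Ma → Neogene (23.03–2.58); D = 86.3 Ma → Cretaceous (145–66).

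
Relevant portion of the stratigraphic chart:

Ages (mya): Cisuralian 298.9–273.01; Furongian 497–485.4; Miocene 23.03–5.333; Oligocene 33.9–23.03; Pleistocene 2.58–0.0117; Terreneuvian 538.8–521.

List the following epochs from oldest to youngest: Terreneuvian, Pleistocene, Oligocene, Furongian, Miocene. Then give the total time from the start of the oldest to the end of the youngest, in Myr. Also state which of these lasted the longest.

Terreneuvian, Furongian, Oligocene, Miocene, Pleistocene; total span 538.7883 Myr; longest is Terreneuvian

From the excerpt: Terreneuvian 538.8–521; Pleistocene 2.58–0.0117; Oligocene 33.9–23.03; Furongian 497–485.4; Miocene 23.03–5.333 (Ma).
Larger Ma is earlier, so the oldest is Terreneuvian and the youngest is Pleistocene; oldest to youngest: Terreneuvian, Furongian, Oligocene, Miocene, Pleistocene.
Oldest start 538.8 minus youngest end 0.0117 gives 538.7883 Myr overall.
Individual lengths (start − end): Pleistocene 2.5683; Miocene 17.697; Oligocene 10.87; Furongian 11.6; Terreneuvian 17.8. The largest is Terreneuvian at 17.8 Myr.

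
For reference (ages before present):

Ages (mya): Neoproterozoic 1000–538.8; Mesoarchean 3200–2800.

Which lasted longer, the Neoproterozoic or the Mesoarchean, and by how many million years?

Neoproterozoic, by 61.2 million years

Neoproterozoic: 1000 − 538.8 = 461.2 Myr.
Mesoarchean: 3200 − 2800 = 400 Myr.
Difference: 461.2 − 400 = 61.2 Myr, so the Neoproterozoic was longer.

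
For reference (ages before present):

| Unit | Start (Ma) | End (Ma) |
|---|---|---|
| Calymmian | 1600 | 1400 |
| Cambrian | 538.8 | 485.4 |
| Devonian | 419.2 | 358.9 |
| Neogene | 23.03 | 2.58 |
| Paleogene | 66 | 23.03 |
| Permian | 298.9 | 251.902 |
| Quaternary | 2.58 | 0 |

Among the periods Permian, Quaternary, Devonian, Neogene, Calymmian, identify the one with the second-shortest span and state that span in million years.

Neogene, 20.45 million years

Start − end for each: Permian 298.9 − 251.902 = 46.998; Quaternary 2.58 − 0 = 2.58; Devonian 419.2 − 358.9 = 60.3; Neogene 23.03 − 2.58 = 20.45; Calymmian 1600 − 1400 = 200.
Ranking these from shortest: Quaternary < Neogene < Permian < Devonian < Calymmian.
Position 2 in that ranking is Neogene, which lasted 20.45 Myr.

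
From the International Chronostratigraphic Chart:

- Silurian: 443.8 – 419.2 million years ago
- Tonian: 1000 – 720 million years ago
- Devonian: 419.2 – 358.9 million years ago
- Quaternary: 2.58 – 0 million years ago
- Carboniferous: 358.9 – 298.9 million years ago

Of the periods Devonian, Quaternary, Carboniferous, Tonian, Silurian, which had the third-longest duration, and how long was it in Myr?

Start − end for each: Devonian 419.2 − 358.9 = 60.3; Quaternary 2.58 − 0 = 2.58; Carboniferous 358.9 − 298.9 = 60; Tonian 1000 − 720 = 280; Silurian 443.8 − 419.2 = 24.6.
Ranking these from longest: Tonian > Devonian > Carboniferous > Silurian > Quaternary.
Position 3 in that ranking is Carboniferous, which lasted 60 Myr.

Carboniferous, 60 million years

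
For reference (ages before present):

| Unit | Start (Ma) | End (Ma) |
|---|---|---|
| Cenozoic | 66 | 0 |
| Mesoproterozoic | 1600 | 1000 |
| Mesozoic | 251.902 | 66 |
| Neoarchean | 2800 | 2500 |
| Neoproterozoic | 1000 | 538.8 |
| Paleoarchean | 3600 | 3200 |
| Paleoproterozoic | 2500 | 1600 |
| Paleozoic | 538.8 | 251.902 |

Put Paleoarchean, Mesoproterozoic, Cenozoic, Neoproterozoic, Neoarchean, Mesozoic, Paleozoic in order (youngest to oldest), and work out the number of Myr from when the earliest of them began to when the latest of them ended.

Cenozoic, Mesozoic, Paleozoic, Neoproterozoic, Mesoproterozoic, Neoarchean, Paleoarchean; total span 3600 Myr

Start ages (Ma): Paleoarchean 3600, Neoarchean 2800, Mesoproterozoic 1600, Neoproterozoic 1000, Paleozoic 538.8, Mesozoic 251.902, Cenozoic 66.
Ordered youngest to oldest: Cenozoic, Mesozoic, Paleozoic, Neoproterozoic, Mesoproterozoic, Neoarchean, Paleoarchean.
Span = 3600 − 0 = 3600 Myr.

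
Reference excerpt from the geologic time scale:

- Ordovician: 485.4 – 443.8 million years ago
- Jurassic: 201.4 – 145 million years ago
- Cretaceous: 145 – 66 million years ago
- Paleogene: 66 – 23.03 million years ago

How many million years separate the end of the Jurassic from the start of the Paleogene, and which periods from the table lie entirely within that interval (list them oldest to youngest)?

79 million years; Cretaceous

End of Jurassic = 145 Ma; start of Paleogene = 66 Ma.
Gap = 145 − 66 = 79 Myr.
Periods wholly inside 145–66 Ma: Cretaceous (145–66).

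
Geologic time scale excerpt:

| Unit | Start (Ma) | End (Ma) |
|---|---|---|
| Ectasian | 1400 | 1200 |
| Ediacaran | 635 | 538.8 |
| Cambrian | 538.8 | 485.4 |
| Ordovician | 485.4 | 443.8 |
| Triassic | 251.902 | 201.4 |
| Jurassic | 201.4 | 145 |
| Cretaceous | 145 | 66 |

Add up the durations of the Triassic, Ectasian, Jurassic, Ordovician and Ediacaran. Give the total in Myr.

Each duration: Triassic = 50.502; Ectasian = 200; Jurassic = 56.4; Ordovician = 41.6; Ediacaran = 96.2.
Sum: 50.502 + 200 + 56.4 + 41.6 + 96.2 = 444.702 Myr.

444.702 million years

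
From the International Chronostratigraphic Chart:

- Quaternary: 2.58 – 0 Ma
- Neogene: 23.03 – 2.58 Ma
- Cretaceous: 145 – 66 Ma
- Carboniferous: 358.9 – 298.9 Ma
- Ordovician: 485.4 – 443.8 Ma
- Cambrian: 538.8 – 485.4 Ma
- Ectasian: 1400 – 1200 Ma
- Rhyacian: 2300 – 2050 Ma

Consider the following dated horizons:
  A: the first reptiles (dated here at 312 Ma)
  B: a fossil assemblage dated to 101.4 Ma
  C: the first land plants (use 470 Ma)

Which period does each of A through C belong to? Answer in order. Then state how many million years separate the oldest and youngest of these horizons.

A — Carboniferous; B — Cretaceous; C — Ordovician; span 368.6 million years

Match each age against the start–end ranges in the excerpt: A = 312 Ma → Carboniferous (358.9–298.9); B = 101.4 Ma → Cretaceous (145–66); C = 470 Ma → Ordovician (485.4–443.8).
The largest age is 470 Ma and the smallest is 101.4 Ma; their difference is 368.6 Myr.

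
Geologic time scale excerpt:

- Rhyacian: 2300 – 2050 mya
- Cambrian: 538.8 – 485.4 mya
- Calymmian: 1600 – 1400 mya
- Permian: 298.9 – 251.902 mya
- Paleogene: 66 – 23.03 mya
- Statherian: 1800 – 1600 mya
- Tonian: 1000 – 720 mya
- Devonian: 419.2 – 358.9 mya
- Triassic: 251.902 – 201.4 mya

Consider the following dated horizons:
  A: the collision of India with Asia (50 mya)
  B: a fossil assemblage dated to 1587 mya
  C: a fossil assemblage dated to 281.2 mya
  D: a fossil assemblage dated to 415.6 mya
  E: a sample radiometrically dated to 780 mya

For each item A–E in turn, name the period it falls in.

A — Paleogene; B — Calymmian; C — Permian; D — Devonian; E — Tonian

A: 50 Ma lies in 66–23.03 Ma, so Paleogene.
B: 1587 Ma lies in 1600–1400 Ma, so Calymmian.
C: 281.2 Ma lies in 298.9–251.902 Ma, so Permian.
D: 415.6 Ma lies in 419.2–358.9 Ma, so Devonian.
E: 780 Ma lies in 1000–720 Ma, so Tonian.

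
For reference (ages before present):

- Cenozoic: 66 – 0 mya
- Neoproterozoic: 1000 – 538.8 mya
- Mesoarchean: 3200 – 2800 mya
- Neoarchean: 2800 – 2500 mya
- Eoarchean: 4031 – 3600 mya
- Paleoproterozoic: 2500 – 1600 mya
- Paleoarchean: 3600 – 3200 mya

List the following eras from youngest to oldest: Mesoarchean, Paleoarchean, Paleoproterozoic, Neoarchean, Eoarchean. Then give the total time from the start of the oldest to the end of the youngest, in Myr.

From the excerpt: Mesoarchean 3200–2800; Paleoarchean 3600–3200; Paleoproterozoic 2500–1600; Neoarchean 2800–2500; Eoarchean 4031–3600 (Ma).
Larger Ma is earlier, so the oldest is Eoarchean and the youngest is Paleoproterozoic; youngest to oldest: Paleoproterozoic, Neoarchean, Mesoarchean, Paleoarchean, Eoarchean.
Oldest start 4031 minus youngest end 1600 gives 2431 Myr overall.

Paleoproterozoic → Neoarchean → Mesoarchean → Paleoarchean → Eoarchean; total span 2431 Myr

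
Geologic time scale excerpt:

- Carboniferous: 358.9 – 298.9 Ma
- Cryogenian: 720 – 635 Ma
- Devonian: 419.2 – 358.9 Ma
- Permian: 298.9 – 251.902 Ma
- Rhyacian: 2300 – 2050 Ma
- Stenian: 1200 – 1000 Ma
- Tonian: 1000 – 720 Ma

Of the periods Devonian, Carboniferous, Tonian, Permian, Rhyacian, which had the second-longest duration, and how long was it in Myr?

Rhyacian, 250 million years

Durations: Devonian 60.3; Carboniferous 60; Tonian 280; Permian 46.998; Rhyacian 250 Myr.
Sorted longest-first: Tonian (280), Rhyacian (250), Devonian (60.3), Carboniferous (60), Permian (46.998).
The second longest is Rhyacian at 250 Myr.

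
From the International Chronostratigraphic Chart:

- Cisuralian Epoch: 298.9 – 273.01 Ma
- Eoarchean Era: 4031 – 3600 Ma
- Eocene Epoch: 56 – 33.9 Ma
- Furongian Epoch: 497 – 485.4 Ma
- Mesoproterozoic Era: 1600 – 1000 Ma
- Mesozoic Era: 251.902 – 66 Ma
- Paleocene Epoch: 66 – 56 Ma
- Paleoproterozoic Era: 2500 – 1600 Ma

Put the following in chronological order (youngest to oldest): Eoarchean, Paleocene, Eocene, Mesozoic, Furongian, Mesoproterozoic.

Eocene, Paleocene, Mesozoic, Furongian, Mesoproterozoic, Eoarchean

Sorting by start age (ascending Ma, since larger Ma = older): Eocene start 56, Paleocene start 66, Mesozoic start 251.902, Furongian start 497, Mesoproterozoic start 1600, Eoarchean start 4031.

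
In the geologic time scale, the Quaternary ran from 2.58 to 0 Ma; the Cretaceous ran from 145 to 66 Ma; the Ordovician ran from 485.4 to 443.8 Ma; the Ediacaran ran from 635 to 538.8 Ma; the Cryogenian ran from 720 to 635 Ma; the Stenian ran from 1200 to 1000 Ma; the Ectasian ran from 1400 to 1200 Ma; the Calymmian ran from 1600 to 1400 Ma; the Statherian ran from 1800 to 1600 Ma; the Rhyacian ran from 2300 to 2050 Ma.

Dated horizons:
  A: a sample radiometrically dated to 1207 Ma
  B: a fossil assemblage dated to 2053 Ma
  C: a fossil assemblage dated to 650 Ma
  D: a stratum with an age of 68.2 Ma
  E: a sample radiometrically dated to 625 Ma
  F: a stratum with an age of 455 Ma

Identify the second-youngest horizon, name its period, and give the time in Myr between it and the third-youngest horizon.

Sorted youngest-first by Ma: D (68.2), F (455), E (625), C (650), A (1207), B (2053).
The second youngest is F at 455 Ma, which lies in 485.4–443.8 Ma: the Ordovician.
The third youngest is E at 625 Ma; separation = |455 − 625| = 170 Myr.

F, in the Ordovician; 170 million years to E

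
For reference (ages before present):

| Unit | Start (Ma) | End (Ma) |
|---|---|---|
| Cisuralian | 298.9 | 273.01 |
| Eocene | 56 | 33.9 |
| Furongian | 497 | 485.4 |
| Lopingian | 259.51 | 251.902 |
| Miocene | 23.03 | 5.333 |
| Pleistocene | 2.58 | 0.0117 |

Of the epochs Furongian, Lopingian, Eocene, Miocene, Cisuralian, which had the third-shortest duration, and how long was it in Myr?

Miocene, 17.697 million years

Start − end for each: Furongian 497 − 485.4 = 11.6; Lopingian 259.51 − 251.902 = 7.608; Eocene 56 − 33.9 = 22.1; Miocene 23.03 − 5.333 = 17.697; Cisuralian 298.9 − 273.01 = 25.89.
Ranking these from shortest: Lopingian < Furongian < Miocene < Eocene < Cisuralian.
Position 3 in that ranking is Miocene, which lasted 17.697 Myr.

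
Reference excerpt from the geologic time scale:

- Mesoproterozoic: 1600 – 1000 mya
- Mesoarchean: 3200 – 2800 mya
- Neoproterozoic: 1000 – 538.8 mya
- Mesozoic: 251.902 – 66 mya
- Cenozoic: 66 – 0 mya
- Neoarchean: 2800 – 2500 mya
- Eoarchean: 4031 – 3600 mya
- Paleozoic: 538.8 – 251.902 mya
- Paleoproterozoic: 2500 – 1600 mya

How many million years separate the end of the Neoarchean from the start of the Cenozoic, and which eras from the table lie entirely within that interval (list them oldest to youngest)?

End of Neoarchean = 2500 Ma; start of Cenozoic = 66 Ma.
Gap = 2500 − 66 = 2434 Myr.
Eras wholly inside 2500–66 Ma: Paleoproterozoic (2500–1600), Mesoproterozoic (1600–1000), Neoproterozoic (1000–538.8), Paleozoic (538.8–251.902), Mesozoic (251.902–66).

2434 million years; Paleoproterozoic, Mesoproterozoic, Neoproterozoic, Paleozoic, Mesozoic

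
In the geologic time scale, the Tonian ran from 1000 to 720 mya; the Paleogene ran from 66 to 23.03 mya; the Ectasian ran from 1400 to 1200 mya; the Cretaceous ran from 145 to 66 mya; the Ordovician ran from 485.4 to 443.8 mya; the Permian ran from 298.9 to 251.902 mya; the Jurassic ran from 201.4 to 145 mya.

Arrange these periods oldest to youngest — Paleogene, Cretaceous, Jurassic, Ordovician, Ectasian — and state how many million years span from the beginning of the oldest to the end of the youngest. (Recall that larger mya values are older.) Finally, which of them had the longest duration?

From the excerpt: Paleogene 66–23.03; Cretaceous 145–66; Jurassic 201.4–145; Ordovician 485.4–443.8; Ectasian 1400–1200 (Ma).
Larger Ma is earlier, so the oldest is Ectasian and the youngest is Paleogene; oldest to youngest: Ectasian, Ordovician, Jurassic, Cretaceous, Paleogene.
Oldest start 1400 minus youngest end 23.03 gives 1376.97 Myr overall.
Individual lengths (start − end): Ectasian 200; Jurassic 56.4; Cretaceous 79; Paleogene 42.97; Ordovician 41.6. The largest is Ectasian at 200 Myr.

Ectasian → Ordovician → Jurassic → Cretaceous → Paleogene; total span 1376.97 Myr; longest is Ectasian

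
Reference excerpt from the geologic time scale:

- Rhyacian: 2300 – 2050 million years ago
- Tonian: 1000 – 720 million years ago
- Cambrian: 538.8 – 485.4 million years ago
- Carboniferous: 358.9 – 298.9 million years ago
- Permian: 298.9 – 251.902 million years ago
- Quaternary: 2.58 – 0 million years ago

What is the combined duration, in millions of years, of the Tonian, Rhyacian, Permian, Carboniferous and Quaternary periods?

639.578 million years

Duration is start − end for each: (1000 − 720) + (2300 − 2050) + (298.9 − 251.902) + (358.9 − 298.9) + (2.58 − 0).
That is 280 + 250 + 46.998 + 60 + 2.58, which totals 639.578 million years.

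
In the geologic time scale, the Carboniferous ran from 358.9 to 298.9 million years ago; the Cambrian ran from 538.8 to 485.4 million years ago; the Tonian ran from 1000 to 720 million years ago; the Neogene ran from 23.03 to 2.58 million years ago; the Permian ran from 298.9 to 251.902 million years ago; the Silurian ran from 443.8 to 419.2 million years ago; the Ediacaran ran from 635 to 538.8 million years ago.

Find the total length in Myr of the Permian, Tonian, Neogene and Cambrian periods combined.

400.848 million years

Each duration: Permian = 46.998; Tonian = 280; Neogene = 20.45; Cambrian = 53.4.
Sum: 46.998 + 280 + 20.45 + 53.4 = 400.848 Myr.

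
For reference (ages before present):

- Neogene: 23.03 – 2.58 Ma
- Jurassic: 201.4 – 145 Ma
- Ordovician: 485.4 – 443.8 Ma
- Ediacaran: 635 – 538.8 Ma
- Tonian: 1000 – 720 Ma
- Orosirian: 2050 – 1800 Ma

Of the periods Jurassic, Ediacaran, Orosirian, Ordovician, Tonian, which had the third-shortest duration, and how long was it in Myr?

Durations: Jurassic 56.4; Ediacaran 96.2; Orosirian 250; Ordovician 41.6; Tonian 280 Myr.
Sorted shortest-first: Ordovician (41.6), Jurassic (56.4), Ediacaran (96.2), Orosirian (250), Tonian (280).
The third shortest is Ediacaran at 96.2 Myr.

Ediacaran, 96.2 million years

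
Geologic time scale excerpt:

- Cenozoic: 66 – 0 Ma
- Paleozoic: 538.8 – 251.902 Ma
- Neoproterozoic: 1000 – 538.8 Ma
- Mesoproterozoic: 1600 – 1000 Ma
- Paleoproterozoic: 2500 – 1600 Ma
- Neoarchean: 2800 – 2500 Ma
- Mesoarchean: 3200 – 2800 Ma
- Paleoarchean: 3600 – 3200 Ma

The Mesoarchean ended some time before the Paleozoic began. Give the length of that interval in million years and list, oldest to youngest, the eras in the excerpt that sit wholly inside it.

The Mesoarchean closes at 2800 Ma and the Paleozoic opens at 538.8 Ma, so the interval is 2800 − 538.8 = 2261.2 Myr.
An era fits inside if it starts at or after 2800 Ma and ends at or before 538.8 Ma; oldest first that gives Neoarchean, Paleoproterozoic, Mesoproterozoic, Neoproterozoic.

2261.2 million years; Neoarchean, Paleoproterozoic, Mesoproterozoic, Neoproterozoic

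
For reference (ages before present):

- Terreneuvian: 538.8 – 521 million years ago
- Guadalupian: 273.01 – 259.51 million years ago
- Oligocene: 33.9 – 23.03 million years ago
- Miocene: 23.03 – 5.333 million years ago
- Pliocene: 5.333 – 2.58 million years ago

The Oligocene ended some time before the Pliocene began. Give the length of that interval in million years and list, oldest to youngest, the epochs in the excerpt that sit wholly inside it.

End of Oligocene = 23.03 Ma; start of Pliocene = 5.333 Ma.
Gap = 23.03 − 5.333 = 17.697 Myr.
Epochs wholly inside 23.03–5.333 Ma: Miocene (23.03–5.333).

17.697 million years; Miocene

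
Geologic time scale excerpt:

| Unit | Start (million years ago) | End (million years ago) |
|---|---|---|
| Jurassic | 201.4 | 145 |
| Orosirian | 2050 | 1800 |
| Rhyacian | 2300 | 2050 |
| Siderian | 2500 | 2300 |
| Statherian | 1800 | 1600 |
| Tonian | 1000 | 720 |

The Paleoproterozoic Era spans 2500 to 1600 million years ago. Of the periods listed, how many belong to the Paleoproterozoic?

Periods inside 2500–1600 Ma: Siderian, Rhyacian, Orosirian, Statherian — 4 in total.

4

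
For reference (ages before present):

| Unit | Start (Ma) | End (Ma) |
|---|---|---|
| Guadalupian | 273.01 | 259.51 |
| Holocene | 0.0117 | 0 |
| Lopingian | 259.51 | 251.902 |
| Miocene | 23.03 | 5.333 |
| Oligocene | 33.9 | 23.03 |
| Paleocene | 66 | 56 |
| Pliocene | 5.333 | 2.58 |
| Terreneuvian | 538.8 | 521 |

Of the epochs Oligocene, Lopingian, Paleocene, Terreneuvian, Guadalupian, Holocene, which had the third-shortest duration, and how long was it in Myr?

Durations: Oligocene 10.87; Lopingian 7.608; Paleocene 10; Terreneuvian 17.8; Guadalupian 13.5; Holocene 0.0117 Myr.
Sorted shortest-first: Holocene (0.0117), Lopingian (7.608), Paleocene (10), Oligocene (10.87), Guadalupian (13.5), Terreneuvian (17.8).
The third shortest is Paleocene at 10 Myr.

Paleocene, 10 million years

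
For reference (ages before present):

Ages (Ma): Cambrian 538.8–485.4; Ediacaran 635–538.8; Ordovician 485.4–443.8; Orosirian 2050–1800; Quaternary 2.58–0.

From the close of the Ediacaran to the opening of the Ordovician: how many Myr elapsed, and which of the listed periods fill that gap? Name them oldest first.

The Ediacaran closes at 538.8 Ma and the Ordovician opens at 485.4 Ma, so the interval is 538.8 − 485.4 = 53.4 Myr.
A period fits inside if it starts at or after 538.8 Ma and ends at or before 485.4 Ma; oldest first that gives Cambrian.

53.4 million years; Cambrian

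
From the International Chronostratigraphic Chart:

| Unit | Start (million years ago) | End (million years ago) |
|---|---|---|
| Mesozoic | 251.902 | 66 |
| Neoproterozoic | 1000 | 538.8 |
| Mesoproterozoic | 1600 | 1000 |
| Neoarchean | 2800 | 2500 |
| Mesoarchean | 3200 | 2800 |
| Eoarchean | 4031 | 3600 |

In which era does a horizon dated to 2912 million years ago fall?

2912 Ma lies between 3200 and 2800 Ma, so it falls in the Mesoarchean.

Mesoarchean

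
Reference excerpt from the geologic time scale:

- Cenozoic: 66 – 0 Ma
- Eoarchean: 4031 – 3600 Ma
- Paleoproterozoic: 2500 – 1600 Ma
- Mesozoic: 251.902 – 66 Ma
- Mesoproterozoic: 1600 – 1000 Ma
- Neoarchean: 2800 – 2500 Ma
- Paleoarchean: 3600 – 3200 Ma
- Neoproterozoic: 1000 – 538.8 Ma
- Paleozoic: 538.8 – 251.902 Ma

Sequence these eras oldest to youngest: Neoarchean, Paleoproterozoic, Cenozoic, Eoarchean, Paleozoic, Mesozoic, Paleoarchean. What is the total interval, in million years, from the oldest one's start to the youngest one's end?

Eoarchean, Paleoarchean, Neoarchean, Paleoproterozoic, Paleozoic, Mesozoic, Cenozoic; total span 4031 Myr

Start ages (Ma): Eoarchean 4031, Paleoarchean 3600, Neoarchean 2800, Paleoproterozoic 2500, Paleozoic 538.8, Mesozoic 251.902, Cenozoic 66.
Ordered oldest to youngest: Eoarchean, Paleoarchean, Neoarchean, Paleoproterozoic, Paleozoic, Mesozoic, Cenozoic.
Span = 4031 − 0 = 4031 Myr.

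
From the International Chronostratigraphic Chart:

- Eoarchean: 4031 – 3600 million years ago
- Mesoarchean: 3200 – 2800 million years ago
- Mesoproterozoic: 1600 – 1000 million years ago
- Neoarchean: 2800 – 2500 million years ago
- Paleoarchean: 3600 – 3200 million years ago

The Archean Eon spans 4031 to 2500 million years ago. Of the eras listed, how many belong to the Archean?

4

Eras inside 4031–2500 Ma: Eoarchean, Paleoarchean, Mesoarchean, Neoarchean — 4 in total.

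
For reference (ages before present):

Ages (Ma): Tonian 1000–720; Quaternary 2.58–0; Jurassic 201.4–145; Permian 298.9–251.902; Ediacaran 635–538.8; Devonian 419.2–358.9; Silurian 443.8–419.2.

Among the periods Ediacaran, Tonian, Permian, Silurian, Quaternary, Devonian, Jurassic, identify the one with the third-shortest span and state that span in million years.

Permian, 46.998 million years

Durations: Ediacaran 96.2; Tonian 280; Permian 46.998; Silurian 24.6; Quaternary 2.58; Devonian 60.3; Jurassic 56.4 Myr.
Sorted shortest-first: Quaternary (2.58), Silurian (24.6), Permian (46.998), Jurassic (56.4), Devonian (60.3), Ediacaran (96.2), Tonian (280).
The third shortest is Permian at 46.998 Myr.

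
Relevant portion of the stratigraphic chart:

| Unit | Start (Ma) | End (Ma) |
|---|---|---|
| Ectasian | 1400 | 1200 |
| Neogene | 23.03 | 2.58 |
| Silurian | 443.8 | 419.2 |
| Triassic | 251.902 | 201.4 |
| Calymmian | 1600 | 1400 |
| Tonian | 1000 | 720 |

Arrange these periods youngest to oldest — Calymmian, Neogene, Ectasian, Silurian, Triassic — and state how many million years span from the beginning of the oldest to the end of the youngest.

Start ages (Ma): Calymmian 1600, Ectasian 1400, Silurian 443.8, Triassic 251.902, Neogene 23.03.
Ordered youngest to oldest: Neogene, Triassic, Silurian, Ectasian, Calymmian.
Span = 1600 − 2.58 = 1597.42 Myr.

Neogene → Triassic → Silurian → Ectasian → Calymmian; total span 1597.42 Myr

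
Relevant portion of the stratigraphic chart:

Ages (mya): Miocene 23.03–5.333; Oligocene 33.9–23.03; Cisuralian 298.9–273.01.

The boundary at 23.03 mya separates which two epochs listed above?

Oligocene and Miocene

The Oligocene ends at 23.03 mya and the Miocene begins at 23.03 mya, so they share that boundary.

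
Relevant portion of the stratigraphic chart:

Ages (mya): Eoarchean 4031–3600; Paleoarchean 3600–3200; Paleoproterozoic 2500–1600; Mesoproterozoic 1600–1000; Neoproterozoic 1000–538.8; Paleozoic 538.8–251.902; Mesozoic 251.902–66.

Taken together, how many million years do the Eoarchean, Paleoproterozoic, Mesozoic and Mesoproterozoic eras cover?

Each duration: Eoarchean = 431; Paleoproterozoic = 900; Mesozoic = 185.902; Mesoproterozoic = 600.
Sum: 431 + 900 + 185.902 + 600 = 2116.902 Myr.

2116.902 million years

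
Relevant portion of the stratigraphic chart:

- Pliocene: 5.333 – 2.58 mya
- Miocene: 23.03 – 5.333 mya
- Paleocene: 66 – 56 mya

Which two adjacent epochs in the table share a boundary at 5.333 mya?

The Miocene ends at 5.333 mya and the Pliocene begins at 5.333 mya, so they share that boundary.

Miocene and Pliocene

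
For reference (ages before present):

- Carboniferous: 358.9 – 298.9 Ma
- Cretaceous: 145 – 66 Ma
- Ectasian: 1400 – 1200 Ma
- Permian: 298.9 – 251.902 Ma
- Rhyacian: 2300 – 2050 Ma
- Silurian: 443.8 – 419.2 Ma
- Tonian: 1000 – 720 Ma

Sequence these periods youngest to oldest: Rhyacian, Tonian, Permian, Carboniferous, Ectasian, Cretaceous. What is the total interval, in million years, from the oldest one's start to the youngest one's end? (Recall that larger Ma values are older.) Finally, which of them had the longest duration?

Cretaceous, Permian, Carboniferous, Tonian, Ectasian, Rhyacian; total span 2234 Myr; longest is Tonian

From the excerpt: Rhyacian 2300–2050; Tonian 1000–720; Permian 298.9–251.902; Carboniferous 358.9–298.9; Ectasian 1400–1200; Cretaceous 145–66 (Ma).
Larger Ma is earlier, so the oldest is Rhyacian and the youngest is Cretaceous; youngest to oldest: Cretaceous, Permian, Carboniferous, Tonian, Ectasian, Rhyacian.
Oldest start 2300 minus youngest end 66 gives 2234 Myr overall.
Individual lengths (start − end): Rhyacian 250; Ectasian 200; Cretaceous 79; Permian 46.998; Tonian 280; Carboniferous 60. The largest is Tonian at 280 Myr.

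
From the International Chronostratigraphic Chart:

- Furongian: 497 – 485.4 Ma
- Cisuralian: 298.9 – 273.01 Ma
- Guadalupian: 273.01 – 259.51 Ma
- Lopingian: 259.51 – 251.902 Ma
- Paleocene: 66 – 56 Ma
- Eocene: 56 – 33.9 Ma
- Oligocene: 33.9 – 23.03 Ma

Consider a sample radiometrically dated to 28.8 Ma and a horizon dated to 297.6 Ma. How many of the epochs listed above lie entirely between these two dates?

The older date is 297.6 Ma and the younger is 28.8 Ma.
Epochs with start < 297.6 and end > 28.8 Ma: Guadalupian (273.01–259.51), Lopingian (259.51–251.902), Paleocene (66–56), Eocene (56–33.9).
That is 4 complete epochs.

4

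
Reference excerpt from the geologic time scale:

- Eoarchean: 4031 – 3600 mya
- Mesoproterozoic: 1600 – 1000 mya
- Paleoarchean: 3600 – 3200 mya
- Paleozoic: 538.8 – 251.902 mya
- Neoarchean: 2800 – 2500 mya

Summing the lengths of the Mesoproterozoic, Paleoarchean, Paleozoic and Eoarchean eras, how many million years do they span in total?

1717.898 million years

Each duration: Mesoproterozoic = 600; Paleoarchean = 400; Paleozoic = 286.898; Eoarchean = 431.
Sum: 600 + 400 + 286.898 + 431 = 1717.898 Myr.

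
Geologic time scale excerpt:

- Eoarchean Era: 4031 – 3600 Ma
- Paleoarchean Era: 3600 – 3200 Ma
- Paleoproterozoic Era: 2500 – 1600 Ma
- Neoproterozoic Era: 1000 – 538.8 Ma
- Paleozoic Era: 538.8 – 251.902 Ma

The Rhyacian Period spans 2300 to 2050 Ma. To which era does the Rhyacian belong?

Paleoproterozoic

The Rhyacian (2300–2050 Ma) lies entirely within 2500–1600 Ma, the Paleoproterozoic Era.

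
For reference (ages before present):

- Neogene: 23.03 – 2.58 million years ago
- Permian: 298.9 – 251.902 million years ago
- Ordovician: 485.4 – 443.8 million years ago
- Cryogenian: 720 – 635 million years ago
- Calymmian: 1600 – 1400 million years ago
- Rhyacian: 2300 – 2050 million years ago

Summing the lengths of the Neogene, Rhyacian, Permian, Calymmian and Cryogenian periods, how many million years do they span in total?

602.448 million years

Each duration: Neogene = 20.45; Rhyacian = 250; Permian = 46.998; Calymmian = 200; Cryogenian = 85.
Sum: 20.45 + 250 + 46.998 + 200 + 85 = 602.448 Myr.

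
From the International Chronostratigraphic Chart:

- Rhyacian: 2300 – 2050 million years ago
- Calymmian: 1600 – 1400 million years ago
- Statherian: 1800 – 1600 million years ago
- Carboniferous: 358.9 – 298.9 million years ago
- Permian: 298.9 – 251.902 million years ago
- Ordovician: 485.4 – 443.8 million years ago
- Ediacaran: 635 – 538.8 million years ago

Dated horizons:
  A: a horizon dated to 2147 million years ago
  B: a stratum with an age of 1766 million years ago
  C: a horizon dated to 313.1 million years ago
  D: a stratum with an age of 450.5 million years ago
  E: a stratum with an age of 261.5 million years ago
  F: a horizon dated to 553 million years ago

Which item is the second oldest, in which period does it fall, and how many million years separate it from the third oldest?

B, in the Statherian; 1213 million years to F

Larger Ma means older, so oldest first: A 2147 > B 1766 > F 553 > D 450.5 > C 313.1 > E 261.5.
Counting 2 along gives B (1766 Ma); the excerpt puts that inside the Statherian, 1800–1600 Ma.
Next in line is F (553 Ma), and 1766 − 553 = 1213 Myr.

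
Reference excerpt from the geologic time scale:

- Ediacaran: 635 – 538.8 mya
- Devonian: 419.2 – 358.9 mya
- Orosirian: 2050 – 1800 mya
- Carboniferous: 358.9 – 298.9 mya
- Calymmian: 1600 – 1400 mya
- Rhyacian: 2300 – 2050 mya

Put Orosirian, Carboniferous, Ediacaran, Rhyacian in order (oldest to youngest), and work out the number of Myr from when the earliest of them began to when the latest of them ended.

Rhyacian, Orosirian, Ediacaran, Carboniferous; total span 2001.1 Myr

From the excerpt: Orosirian 2050–1800; Carboniferous 358.9–298.9; Ediacaran 635–538.8; Rhyacian 2300–2050 (Ma).
Larger Ma is earlier, so the oldest is Rhyacian and the youngest is Carboniferous; oldest to youngest: Rhyacian, Orosirian, Ediacaran, Carboniferous.
Oldest start 2300 minus youngest end 298.9 gives 2001.1 Myr overall.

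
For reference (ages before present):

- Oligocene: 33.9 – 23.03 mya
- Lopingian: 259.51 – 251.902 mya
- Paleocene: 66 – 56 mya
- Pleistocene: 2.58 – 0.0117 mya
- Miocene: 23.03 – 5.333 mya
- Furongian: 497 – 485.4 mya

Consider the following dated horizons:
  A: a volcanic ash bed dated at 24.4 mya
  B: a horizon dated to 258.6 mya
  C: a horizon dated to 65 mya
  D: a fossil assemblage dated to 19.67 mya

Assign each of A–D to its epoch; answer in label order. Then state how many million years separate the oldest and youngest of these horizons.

A — Oligocene; B — Lopingian; C — Paleocene; D — Miocene; span 238.93 million years

Match each age against the start–end ranges in the excerpt: A = 24.4 Ma → Oligocene (33.9–23.03); B = 258.6 Ma → Lopingian (259.51–251.902); C = 65 Ma → Paleocene (66–56); D = 19.67 Ma → Miocene (23.03–5.333).
The largest age is 258.6 Ma and the smallest is 19.67 Ma; their difference is 238.93 Myr.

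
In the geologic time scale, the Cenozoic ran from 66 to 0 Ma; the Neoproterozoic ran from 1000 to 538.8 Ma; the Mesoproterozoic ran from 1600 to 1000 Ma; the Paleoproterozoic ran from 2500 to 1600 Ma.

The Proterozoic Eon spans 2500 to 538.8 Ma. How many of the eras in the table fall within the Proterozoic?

3

Eras inside 2500–538.8 Ma: Paleoproterozoic, Mesoproterozoic, Neoproterozoic — 3 in total.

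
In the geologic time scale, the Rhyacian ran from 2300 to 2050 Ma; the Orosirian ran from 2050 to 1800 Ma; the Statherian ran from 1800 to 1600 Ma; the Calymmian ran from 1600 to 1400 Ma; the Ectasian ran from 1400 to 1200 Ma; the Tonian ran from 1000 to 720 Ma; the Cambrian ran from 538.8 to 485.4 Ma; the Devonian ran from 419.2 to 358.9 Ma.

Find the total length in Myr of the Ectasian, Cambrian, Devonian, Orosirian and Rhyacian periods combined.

Duration is start − end for each: (1400 − 1200) + (538.8 − 485.4) + (419.2 − 358.9) + (2050 − 1800) + (2300 − 2050).
That is 200 + 53.4 + 60.3 + 250 + 250, which totals 813.7 million years.

813.7 million years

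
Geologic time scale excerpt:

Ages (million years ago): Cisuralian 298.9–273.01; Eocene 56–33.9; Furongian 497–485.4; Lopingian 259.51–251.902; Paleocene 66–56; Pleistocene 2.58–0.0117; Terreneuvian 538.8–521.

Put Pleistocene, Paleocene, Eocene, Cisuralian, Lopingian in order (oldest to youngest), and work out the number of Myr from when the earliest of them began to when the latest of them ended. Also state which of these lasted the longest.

From the excerpt: Pleistocene 2.58–0.0117; Paleocene 66–56; Eocene 56–33.9; Cisuralian 298.9–273.01; Lopingian 259.51–251.902 (Ma).
Larger Ma is earlier, so the oldest is Cisuralian and the youngest is Pleistocene; oldest to youngest: Cisuralian, Lopingian, Paleocene, Eocene, Pleistocene.
Oldest start 298.9 minus youngest end 0.0117 gives 298.8883 Myr overall.
Individual lengths (start − end): Paleocene 10; Eocene 22.1; Lopingian 7.608; Cisuralian 25.89; Pleistocene 2.5683. The largest is Cisuralian at 25.89 Myr.

Cisuralian → Lopingian → Paleocene → Eocene → Pleistocene; total span 298.8883 Myr; longest is Cisuralian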